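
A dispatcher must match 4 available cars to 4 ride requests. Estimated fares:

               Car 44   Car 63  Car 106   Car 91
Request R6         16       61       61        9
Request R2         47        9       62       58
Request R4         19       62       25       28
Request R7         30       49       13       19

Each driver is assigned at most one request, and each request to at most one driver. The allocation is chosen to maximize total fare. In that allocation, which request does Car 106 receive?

Car 106 receives Request R6.

This is a one-to-one assignment (maximum-weight bipartite matching).
Optimal: Car 44→Request R7 ($30), Car 63→Request R4 ($62), Car 106→Request R6 ($61), Car 91→Request R2 ($58) — total 30+62+61+58 = $211.
Max-entry greedy (repeatedly take the single best remaining cell) gives $163, worse by 48.
Swapping Car 106↔Car 91 (Car 106→Request R2 $62, Car 91→Request R6 $9) loses 48.
Checked against all permutations: $211 is optimal.
Car 106's own top request is Request R2 ($62), but forcing Car 106→Request R2 and reassigning the rest optimally gives only $181 — worse by 30.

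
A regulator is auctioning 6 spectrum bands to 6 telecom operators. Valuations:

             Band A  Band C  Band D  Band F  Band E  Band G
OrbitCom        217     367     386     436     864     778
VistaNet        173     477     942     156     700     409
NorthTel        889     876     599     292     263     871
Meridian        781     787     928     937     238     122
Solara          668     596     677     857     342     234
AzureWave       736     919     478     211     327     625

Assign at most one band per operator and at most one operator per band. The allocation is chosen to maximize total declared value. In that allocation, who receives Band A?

This is the linear assignment problem.
Optimal: OrbitCom→Band E ($864M), VistaNet→Band D ($942M), NorthTel→Band G ($871M), Meridian→Band A ($781M), Solara→Band F ($857M), AzureWave→Band C ($919M) — total 864+942+871+781+857+919 = $5234M.
Max-entry greedy (repeatedly take the single best remaining cell) gives $4785M, worse by 449.
Meridian's own top band is Band F ($937M), but forcing Meridian→Band F and reassigning the rest optimally gives only $5201M — worse by 33.

Meridian receives Band A.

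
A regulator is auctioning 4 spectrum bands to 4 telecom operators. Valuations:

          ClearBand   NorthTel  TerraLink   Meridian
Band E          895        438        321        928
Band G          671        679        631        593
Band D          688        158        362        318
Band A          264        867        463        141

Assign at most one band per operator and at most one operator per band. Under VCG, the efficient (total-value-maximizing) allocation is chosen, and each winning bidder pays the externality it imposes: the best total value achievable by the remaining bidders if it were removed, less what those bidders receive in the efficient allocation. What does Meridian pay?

Meridian pays $207M.

Efficient allocation: ClearBand→Band D ($688M), NorthTel→Band A ($867M), TerraLink→Band G ($631M), Meridian→Band E ($928M); total welfare W = $3114M.
Meridian receives Band E at value $928M, so the others get W − 928 = $2186M.
Without Meridian: best allocation of the remaining 3 bidders over all 4 bands is ClearBand→Band E ($895M), NorthTel→Band A ($867M), TerraLink→Band G ($631M), total $2393M.
VCG payment = (others' best without Meridian) − (others' welfare with Meridian) = 2393 − 2186 = $207M.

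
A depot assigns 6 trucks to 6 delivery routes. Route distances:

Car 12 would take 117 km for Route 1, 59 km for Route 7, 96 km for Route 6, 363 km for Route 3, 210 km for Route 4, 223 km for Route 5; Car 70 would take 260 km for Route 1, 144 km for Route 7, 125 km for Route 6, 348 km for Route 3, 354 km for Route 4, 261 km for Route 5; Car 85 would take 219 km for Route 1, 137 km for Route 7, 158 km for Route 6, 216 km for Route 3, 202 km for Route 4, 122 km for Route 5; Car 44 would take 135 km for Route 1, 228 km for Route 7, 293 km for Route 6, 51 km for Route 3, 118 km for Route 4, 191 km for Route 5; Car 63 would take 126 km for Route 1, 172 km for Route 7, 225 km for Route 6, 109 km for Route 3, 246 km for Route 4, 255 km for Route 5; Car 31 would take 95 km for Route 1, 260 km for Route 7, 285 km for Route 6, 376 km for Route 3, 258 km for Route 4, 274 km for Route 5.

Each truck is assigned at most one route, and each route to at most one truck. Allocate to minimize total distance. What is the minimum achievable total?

This is a one-to-one assignment (minimum-cost bipartite matching).
Optimal: Car 12→Route 7 (59 km), Car 70→Route 6 (125 km), Car 85→Route 5 (122 km), Car 44→Route 4 (118 km), Car 63→Route 3 (109 km), Car 31→Route 1 (95 km) — total 59+125+122+118+109+95 = 628 km.
Row-greedy (each truck in turn takes its cheapest remaining route) gives 741 km, worse by 113.
Next-best assignment: Car 12→Route 6, Car 70→Route 7, Car 85→Route 5, Car 44→Route 4, Car 63→Route 3, Car 31→Route 1 = 684 km.

Min total: 628 km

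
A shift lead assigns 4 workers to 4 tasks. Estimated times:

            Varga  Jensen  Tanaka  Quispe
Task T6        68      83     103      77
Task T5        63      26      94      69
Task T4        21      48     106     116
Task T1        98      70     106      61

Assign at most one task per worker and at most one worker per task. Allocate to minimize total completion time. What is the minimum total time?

Treat this as an assignment problem: match each worker to one task.
Optimal: Varga→Task T4 (21 min), Jensen→Task T5 (26 min), Tanaka→Task T6 (103 min), Quispe→Task T1 (61 min) — total 21+26+103+61 = 211 min.
Column-greedy (each task in turn goes to its cheapest remaining worker) gives 261 min, worse by 50.
Next-best assignment: Varga→Task T4, Jensen→Task T5, Tanaka→Task T1, Quispe→Task T6 = 230 min.
Swapping Tanaka↔Quispe (Tanaka→Task T1 106 min, Quispe→Task T6 77 min) adds 19.

Min total: 211 min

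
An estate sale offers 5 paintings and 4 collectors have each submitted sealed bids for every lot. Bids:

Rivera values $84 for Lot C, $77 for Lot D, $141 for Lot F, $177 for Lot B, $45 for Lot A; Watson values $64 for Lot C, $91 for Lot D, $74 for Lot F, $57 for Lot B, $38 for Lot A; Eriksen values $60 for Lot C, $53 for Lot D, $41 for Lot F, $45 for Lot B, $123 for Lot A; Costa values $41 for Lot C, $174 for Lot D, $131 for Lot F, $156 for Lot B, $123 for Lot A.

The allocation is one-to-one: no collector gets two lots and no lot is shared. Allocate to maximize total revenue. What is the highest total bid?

Maximum total: $548

Optimal: Rivera→Lot B ($177), Watson→Lot F ($74), Eriksen→Lot A ($123), Costa→Lot D ($174) — total 177+74+123+174 = $548.
Row-greedy (each collector in turn takes its best remaining lot) gives $522, worse by 26.
Next-best assignment: Rivera→Lot B, Watson→Lot C, Eriksen→Lot A, Costa→Lot D = $538.
No other one-to-one assignment exceeds $548.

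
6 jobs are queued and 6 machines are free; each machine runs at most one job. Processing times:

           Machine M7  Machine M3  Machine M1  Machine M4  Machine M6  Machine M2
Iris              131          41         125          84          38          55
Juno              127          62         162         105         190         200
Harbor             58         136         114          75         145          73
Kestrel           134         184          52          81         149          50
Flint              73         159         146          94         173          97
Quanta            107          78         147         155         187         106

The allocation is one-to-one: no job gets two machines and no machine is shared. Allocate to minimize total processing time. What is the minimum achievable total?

Treat this as an assignment problem: match each job to one machine.
Optimal: Iris→Machine M6 (38 min), Juno→Machine M3 (62 min), Harbor→Machine M4 (75 min), Kestrel→Machine M1 (52 min), Flint→Machine M7 (73 min), Quanta→Machine M2 (106 min) — total 38+62+75+52+73+106 = 406 min.
Row-greedy (each job in turn takes its cheapest remaining machine) gives 449 min, worse by 43.

Min total: 406 min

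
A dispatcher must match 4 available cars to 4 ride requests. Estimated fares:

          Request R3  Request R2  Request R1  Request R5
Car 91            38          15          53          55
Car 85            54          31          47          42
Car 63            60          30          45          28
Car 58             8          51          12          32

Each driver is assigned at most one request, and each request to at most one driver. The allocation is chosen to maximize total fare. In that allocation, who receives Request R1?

Car 85 receives Request R1.

This is a one-to-one assignment (maximum-weight bipartite matching).
Optimal: Car 91→Request R5 ($55), Car 85→Request R1 ($47), Car 63→Request R3 ($60), Car 58→Request R2 ($51) — total 55+47+60+51 = $213.
Every other assignment is strictly worse.
Car 85's own top request is Request R3 ($54), but forcing Car 85→Request R3 and reassigning the rest optimally gives only $205 — worse by 8.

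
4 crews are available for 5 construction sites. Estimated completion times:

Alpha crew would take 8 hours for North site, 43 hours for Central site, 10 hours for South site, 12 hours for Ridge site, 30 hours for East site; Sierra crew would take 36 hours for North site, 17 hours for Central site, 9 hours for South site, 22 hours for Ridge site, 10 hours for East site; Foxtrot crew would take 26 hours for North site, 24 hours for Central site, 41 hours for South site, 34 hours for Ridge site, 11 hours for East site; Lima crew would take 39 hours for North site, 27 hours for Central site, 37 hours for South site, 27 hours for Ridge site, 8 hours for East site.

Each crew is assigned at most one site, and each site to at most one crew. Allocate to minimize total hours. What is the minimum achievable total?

Minimum total: 49 hours

Optimal: Alpha crew→North site (8 hours), Sierra crew→South site (9 hours), Foxtrot crew→Central site (24 hours), Lima crew→East site (8 hours) — total 8+9+24+8 = 49 hours.
Column-greedy (each site in turn goes to its cheapest remaining crew) gives 96 hours, worse by 47.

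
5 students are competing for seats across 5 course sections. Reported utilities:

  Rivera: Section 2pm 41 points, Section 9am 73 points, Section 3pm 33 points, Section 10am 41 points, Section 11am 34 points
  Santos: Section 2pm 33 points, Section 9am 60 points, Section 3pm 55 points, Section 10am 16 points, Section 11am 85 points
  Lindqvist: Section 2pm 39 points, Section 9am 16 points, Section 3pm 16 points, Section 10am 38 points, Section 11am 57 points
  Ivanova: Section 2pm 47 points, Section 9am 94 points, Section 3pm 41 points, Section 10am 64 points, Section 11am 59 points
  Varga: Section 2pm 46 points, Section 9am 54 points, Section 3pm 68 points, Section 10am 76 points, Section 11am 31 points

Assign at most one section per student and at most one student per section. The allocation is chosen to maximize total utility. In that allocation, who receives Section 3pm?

Optimal: Rivera→Section 9am (73 points), Santos→Section 11am (85 points), Lindqvist→Section 2pm (39 points), Ivanova→Section 10am (64 points), Varga→Section 3pm (68 points) — total 73+85+39+64+68 = 329 points.
Max-entry greedy (repeatedly take the single best remaining cell) gives 312 points, worse by 17.
Varga's own top section is Section 10am (76 points), but forcing Varga→Section 10am and reassigning the rest optimally gives only 327 points — worse by 2.

Varga receives Section 3pm.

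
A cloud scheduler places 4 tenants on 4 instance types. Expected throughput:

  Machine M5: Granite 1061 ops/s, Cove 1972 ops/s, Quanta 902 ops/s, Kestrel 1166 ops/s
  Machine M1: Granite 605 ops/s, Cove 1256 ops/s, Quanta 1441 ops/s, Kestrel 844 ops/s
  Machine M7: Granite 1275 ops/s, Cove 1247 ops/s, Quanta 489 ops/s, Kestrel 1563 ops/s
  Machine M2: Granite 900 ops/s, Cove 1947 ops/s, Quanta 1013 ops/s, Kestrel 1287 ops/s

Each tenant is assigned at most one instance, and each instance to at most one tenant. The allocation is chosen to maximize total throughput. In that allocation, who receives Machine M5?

Granite receives Machine M5.

Optimal: Granite→Machine M5 (1061 ops/s), Cove→Machine M2 (1947 ops/s), Quanta→Machine M1 (1441 ops/s), Kestrel→Machine M7 (1563 ops/s) — total 1061+1947+1441+1563 = 6012 ops/s.
Max-entry greedy (repeatedly take the single best remaining cell) gives 5876 ops/s, worse by 136.
Swapping Quanta↔Kestrel (Quanta→Machine M7 489 ops/s, Kestrel→Machine M1 844 ops/s) loses 1671.
Granite's own top instance is Machine M7 (1275 ops/s), but forcing Granite→Machine M7 and reassigning the rest optimally gives only 5975 ops/s — worse by 37.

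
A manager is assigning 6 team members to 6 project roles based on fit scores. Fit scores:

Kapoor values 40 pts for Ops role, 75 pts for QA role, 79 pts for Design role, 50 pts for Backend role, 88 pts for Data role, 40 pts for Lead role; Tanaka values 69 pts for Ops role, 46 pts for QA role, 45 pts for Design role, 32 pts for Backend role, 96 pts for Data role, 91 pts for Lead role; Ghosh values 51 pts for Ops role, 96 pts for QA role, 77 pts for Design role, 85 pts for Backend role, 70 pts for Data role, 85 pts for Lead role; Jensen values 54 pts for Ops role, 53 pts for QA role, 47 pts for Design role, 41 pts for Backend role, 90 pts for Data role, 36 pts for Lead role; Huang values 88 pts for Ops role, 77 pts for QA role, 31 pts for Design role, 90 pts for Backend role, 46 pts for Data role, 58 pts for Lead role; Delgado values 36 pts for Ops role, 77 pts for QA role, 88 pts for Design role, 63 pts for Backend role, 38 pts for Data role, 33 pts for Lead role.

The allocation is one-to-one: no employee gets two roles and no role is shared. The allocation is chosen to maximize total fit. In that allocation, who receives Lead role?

Optimal: Kapoor→QA role (75 pts), Tanaka→Lead role (91 pts), Ghosh→Backend role (85 pts), Jensen→Data role (90 pts), Huang→Ops role (88 pts), Delgado→Design role (88 pts) — total 75+91+85+90+88+88 = 517 pts.
Row-greedy (each employee in turn takes its best remaining role) gives 507 pts, worse by 10.
No other one-to-one assignment exceeds 517 pts.
Tanaka's own top role is Data role (96 pts), but forcing Tanaka→Data role and reassigning the rest optimally gives only 488 pts — worse by 29.

Tanaka receives Lead role.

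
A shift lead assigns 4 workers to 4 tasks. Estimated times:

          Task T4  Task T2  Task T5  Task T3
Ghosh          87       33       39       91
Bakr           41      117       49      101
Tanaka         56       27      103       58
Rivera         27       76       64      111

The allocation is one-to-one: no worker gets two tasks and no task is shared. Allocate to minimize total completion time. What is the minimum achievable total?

Minimum total: 167 min

Optimal: Ghosh→Task T2 (33 min), Bakr→Task T5 (49 min), Tanaka→Task T3 (58 min), Rivera→Task T4 (27 min) — total 33+49+58+27 = 167 min.
Min-entry greedy (repeatedly take the single cheapest remaining cell) gives 194 min, worse by 27.
Next-best assignment: Ghosh→Task T5, Bakr→Task T3, Tanaka→Task T2, Rivera→Task T4 = 194 min.
Swapping Ghosh↔Bakr (Ghosh→Task T5 39 min, Bakr→Task T2 117 min) adds 74.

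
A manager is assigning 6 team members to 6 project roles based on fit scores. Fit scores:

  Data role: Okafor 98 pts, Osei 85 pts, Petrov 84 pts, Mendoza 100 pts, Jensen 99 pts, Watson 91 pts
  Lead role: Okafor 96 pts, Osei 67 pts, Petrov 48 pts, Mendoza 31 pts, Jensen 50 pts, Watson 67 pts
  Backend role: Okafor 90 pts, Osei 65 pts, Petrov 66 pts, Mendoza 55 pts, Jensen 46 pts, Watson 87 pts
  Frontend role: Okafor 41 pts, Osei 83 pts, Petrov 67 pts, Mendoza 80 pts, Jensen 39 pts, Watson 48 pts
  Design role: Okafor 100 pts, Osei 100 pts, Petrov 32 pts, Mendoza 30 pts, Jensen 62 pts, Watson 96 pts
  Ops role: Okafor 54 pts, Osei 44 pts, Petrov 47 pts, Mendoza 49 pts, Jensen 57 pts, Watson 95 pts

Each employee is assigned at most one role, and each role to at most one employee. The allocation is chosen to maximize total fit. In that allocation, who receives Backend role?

This is the linear assignment problem.
Optimal: Okafor→Lead role (96 pts), Osei→Design role (100 pts), Petrov→Backend role (66 pts), Mendoza→Frontend role (80 pts), Jensen→Data role (99 pts), Watson→Ops role (95 pts) — total 96+100+66+80+99+95 = 536 pts.
Column-greedy (each role in turn goes to its best remaining employee) gives 475 pts, worse by 61.
Petrov's own top role is Data role (84 pts), but forcing Petrov→Data role and reassigning the rest optimally gives only 504 pts — worse by 32.

Petrov receives Backend role.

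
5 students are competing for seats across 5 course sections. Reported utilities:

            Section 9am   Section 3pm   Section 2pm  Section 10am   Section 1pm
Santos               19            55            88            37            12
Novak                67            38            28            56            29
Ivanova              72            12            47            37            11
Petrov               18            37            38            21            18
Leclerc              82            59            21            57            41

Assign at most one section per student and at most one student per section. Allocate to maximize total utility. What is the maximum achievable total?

Optimal: Santos→Section 2pm (88 points), Novak→Section 10am (56 points), Ivanova→Section 9am (72 points), Petrov→Section 3pm (37 points), Leclerc→Section 1pm (41 points) — total 88+56+72+37+41 = 294 points.
Column-greedy (each section in turn goes to its best remaining student) gives 258 points, worse by 36.
Swapping Santos↔Ivanova (Santos→Section 9am 19 points, Ivanova→Section 2pm 47 points) loses 94.
Every other assignment is strictly worse.

Maximum total: 294 points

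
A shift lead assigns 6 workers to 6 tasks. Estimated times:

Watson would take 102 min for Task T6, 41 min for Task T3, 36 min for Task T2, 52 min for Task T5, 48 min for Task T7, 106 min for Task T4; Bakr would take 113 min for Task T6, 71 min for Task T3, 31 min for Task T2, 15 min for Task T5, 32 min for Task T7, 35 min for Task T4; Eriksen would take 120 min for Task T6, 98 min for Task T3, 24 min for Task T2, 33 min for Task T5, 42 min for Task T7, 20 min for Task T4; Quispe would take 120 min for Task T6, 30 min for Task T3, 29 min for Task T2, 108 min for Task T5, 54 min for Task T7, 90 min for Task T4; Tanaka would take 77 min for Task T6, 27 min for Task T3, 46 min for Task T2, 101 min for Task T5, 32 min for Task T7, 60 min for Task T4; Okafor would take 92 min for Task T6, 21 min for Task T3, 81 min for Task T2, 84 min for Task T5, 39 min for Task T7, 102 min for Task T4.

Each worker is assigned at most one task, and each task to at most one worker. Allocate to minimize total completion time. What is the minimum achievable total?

Min total: 210 min

This is a one-to-one assignment (minimum-cost bipartite matching).
Optimal: Watson→Task T7 (48 min), Bakr→Task T5 (15 min), Eriksen→Task T4 (20 min), Quispe→Task T2 (29 min), Tanaka→Task T6 (77 min), Okafor→Task T3 (21 min) — total 48+15+20+29+77+21 = 210 min.
Column-greedy (each task in turn goes to its cheapest remaining worker) gives 275 min, worse by 65.
Next-best assignment: Watson→Task T2, Bakr→Task T5, Eriksen→Task T4, Quispe→Task T3, Tanaka→Task T6, Okafor→Task T7 = 217 min.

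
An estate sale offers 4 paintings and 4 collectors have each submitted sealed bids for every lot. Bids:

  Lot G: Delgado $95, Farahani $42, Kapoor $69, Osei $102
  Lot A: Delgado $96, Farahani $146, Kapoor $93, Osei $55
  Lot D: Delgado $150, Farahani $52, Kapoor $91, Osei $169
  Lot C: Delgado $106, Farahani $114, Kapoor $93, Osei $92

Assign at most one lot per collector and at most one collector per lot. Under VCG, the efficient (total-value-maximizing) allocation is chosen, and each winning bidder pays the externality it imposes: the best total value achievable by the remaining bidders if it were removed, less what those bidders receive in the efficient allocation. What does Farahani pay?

Farahani pays $11.

Efficient allocation: Delgado→Lot G ($95), Farahani→Lot A ($146), Kapoor→Lot C ($93), Osei→Lot D ($169); total welfare W = $503.
Farahani receives Lot A at value $146, so the others get W − 146 = $357.
Without Farahani: best allocation of the remaining 3 bidders over all 4 lots is Delgado→Lot C ($106), Kapoor→Lot A ($93), Osei→Lot D ($169), total $368.
VCG payment = (others' best without Farahani) − (others' welfare with Farahani) = 368 − 357 = $11.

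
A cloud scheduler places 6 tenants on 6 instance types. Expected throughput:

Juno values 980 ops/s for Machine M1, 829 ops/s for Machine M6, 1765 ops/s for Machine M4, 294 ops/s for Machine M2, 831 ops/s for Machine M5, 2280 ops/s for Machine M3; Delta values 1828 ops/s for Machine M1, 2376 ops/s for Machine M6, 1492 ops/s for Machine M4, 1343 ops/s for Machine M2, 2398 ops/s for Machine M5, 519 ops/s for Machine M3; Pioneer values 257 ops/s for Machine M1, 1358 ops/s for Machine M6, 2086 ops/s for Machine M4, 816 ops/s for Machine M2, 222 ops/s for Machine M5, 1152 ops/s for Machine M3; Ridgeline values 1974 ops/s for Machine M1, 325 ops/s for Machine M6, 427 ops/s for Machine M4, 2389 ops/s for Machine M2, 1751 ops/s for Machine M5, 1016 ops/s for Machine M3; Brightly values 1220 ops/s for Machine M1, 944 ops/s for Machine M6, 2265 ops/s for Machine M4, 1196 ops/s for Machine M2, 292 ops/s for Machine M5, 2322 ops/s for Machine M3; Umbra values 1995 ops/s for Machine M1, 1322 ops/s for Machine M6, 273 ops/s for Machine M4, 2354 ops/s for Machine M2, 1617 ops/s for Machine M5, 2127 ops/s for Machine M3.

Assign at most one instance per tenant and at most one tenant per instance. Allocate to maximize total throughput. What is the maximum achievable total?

Max total: 12685 ops/s

Treat this as an assignment problem: match each tenant to one instance.
Optimal: Juno→Machine M3 (2280 ops/s), Delta→Machine M5 (2398 ops/s), Pioneer→Machine M6 (1358 ops/s), Ridgeline→Machine M2 (2389 ops/s), Brightly→Machine M4 (2265 ops/s), Umbra→Machine M1 (1995 ops/s) — total 2280+2398+1358+2389+2265+1995 = 12685 ops/s.
Max-entry greedy (repeatedly take the single best remaining cell) gives 12019 ops/s, worse by 666.
Next-best assignment: Juno→Machine M3, Delta→Machine M5, Pioneer→Machine M6, Ridgeline→Machine M1, Brightly→Machine M4, Umbra→Machine M2 = 12629 ops/s.
Swapping Delta↔Pioneer (Delta→Machine M6 2376 ops/s, Pioneer→Machine M5 222 ops/s) loses 1158.
Checked against all permutations: 12685 ops/s is optimal.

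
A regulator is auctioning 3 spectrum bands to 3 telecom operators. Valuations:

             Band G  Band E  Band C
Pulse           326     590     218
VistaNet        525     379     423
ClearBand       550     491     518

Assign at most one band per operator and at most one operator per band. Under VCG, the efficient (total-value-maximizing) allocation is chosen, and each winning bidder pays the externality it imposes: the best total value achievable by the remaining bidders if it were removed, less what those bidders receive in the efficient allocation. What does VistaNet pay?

VistaNet pays $32M.

Efficient allocation: Pulse→Band E ($590M), VistaNet→Band G ($525M), ClearBand→Band C ($518M); total welfare W = $1633M.
VistaNet receives Band G at value $525M, so the others get W − 525 = $1108M.
Without VistaNet: best allocation of the remaining 2 bidders over all 3 bands is Pulse→Band E ($590M), ClearBand→Band G ($550M), total $1140M.
VCG payment = (others' best without VistaNet) − (others' welfare with VistaNet) = 1140 − 1108 = $32M.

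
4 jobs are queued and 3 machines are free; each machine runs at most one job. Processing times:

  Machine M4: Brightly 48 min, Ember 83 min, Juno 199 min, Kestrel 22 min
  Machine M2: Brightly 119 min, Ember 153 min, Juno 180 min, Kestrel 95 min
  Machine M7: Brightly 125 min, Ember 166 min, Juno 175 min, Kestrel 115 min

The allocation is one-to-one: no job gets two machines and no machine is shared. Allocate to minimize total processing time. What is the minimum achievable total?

Optimal: Kestrel→Machine M4 (22 min), Ember→Machine M2 (153 min), Brightly→Machine M7 (125 min) — total 22+153+125 = 300 min.
Column-greedy (each machine in turn goes to its cheapest remaining job) gives 307 min, worse by 7.

Min total: 300 min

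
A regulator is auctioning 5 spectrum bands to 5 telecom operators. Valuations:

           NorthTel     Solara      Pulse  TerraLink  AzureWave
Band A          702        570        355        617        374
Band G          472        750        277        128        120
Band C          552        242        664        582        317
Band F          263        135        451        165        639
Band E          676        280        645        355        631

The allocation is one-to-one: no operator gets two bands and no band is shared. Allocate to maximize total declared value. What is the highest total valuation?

Max total: $3346M

Optimal: NorthTel→Band E ($676M), Solara→Band G ($750M), Pulse→Band C ($664M), TerraLink→Band A ($617M), AzureWave→Band F ($639M) — total 676+750+664+617+639 = $3346M.
Max-entry greedy (repeatedly take the single best remaining cell) gives $3110M, worse by 236.
Swapping Solara↔AzureWave (Solara→Band F $135M, AzureWave→Band G $120M) loses 1134.
Checked against all permutations: $3346M is optimal.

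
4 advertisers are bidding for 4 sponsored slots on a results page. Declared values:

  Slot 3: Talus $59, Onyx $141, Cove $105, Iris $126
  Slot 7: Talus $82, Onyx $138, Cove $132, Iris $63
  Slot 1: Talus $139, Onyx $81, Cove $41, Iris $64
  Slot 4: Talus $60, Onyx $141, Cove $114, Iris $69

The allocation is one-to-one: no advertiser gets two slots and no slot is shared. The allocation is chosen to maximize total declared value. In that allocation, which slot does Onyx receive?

Onyx receives Slot 4.

Optimal: Talus→Slot 1 ($139), Onyx→Slot 4 ($141), Cove→Slot 7 ($132), Iris→Slot 3 ($126) — total 139+141+132+126 = $538.
Row-greedy (each advertiser in turn takes its best remaining slot) gives $481, worse by 57.
Next-best assignment: Talus→Slot 1, Onyx→Slot 7, Cove→Slot 4, Iris→Slot 3 = $517.
Swapping Onyx↔Iris (Onyx→Slot 3 $141, Iris→Slot 4 $69) loses 57.
No other one-to-one assignment exceeds $538.
Onyx's own top slot is Slot 3 ($141), but forcing Onyx→Slot 3 and reassigning the rest optimally gives only $481 — worse by 57.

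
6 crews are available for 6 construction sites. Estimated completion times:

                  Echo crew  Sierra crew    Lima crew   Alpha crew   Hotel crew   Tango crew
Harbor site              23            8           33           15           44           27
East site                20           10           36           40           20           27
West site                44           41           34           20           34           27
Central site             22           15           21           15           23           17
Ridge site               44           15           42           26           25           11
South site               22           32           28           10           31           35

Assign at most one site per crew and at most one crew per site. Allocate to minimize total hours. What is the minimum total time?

This is a one-to-one assignment (minimum-cost bipartite matching).
Optimal: Echo crew→South site (22 hours), Sierra crew→Harbor site (8 hours), Lima crew→Central site (21 hours), Alpha crew→West site (20 hours), Hotel crew→East site (20 hours), Tango crew→Ridge site (11 hours) — total 22+8+21+20+20+11 = 102 hours.
Column-greedy (each site in turn goes to its cheapest remaining crew) gives 118 hours, worse by 16.
Next-best assignment: Echo crew→East site, Sierra crew→Harbor site, Lima crew→Central site, Alpha crew→South site, Hotel crew→West site, Tango crew→Ridge site = 104 hours.
No other one-to-one assignment undercuts 102 hours.

Min total: 102 hours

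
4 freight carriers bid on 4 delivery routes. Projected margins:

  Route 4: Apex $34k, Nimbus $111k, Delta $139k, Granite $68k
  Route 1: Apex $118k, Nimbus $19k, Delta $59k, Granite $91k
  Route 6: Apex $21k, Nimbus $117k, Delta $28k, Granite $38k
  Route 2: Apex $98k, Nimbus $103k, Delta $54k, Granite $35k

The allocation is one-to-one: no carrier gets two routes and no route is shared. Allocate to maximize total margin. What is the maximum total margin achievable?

Maximum total: $445k

This is the linear assignment problem.
Optimal: Apex→Route 2 ($98k), Nimbus→Route 6 ($117k), Delta→Route 4 ($139k), Granite→Route 1 ($91k) — total 98+117+139+91 = $445k.
Row-greedy (each carrier in turn takes its best remaining route) gives $409k, worse by 36.
Swapping Apex↔Delta (Apex→Route 4 $34k, Delta→Route 2 $54k) loses 149.
No other one-to-one assignment exceeds $445k.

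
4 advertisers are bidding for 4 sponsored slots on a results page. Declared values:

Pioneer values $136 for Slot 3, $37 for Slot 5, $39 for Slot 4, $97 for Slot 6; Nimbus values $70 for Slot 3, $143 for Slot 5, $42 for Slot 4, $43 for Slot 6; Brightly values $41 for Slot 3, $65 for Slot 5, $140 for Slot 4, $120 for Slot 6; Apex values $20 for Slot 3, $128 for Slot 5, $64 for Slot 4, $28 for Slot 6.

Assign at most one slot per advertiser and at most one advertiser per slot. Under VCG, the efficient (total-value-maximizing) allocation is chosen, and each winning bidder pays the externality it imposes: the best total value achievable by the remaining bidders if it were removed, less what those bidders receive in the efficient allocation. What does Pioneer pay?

Pioneer pays $11.

Efficient allocation: Pioneer→Slot 3 ($136), Nimbus→Slot 5 ($143), Brightly→Slot 6 ($120), Apex→Slot 4 ($64); total welfare W = $463.
Pioneer receives Slot 3 at value $136, so the others get W − 136 = $327.
Without Pioneer: best allocation of the remaining 3 bidders over all 4 slots is Nimbus→Slot 3 ($70), Brightly→Slot 4 ($140), Apex→Slot 5 ($128), total $338.
VCG payment = (others' best without Pioneer) − (others' welfare with Pioneer) = 338 − 327 = $11.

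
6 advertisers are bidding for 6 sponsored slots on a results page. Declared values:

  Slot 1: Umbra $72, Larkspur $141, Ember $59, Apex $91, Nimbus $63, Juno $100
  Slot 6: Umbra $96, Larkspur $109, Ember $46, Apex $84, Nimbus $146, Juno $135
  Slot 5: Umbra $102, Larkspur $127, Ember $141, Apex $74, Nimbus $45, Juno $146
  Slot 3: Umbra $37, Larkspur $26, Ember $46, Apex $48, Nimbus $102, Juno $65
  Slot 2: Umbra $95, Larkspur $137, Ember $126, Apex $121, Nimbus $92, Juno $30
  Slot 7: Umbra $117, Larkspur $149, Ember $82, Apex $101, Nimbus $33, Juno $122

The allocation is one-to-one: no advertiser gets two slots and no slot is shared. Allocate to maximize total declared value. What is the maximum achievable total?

Max total: $757

Treat this as an assignment problem: match each advertiser to one slot.
Optimal: Umbra→Slot 7 ($117), Larkspur→Slot 1 ($141), Ember→Slot 5 ($141), Apex→Slot 2 ($121), Nimbus→Slot 3 ($102), Juno→Slot 6 ($135) — total 117+141+141+121+102+135 = $757.
Max-entry greedy (repeatedly take the single best remaining cell) gives $695, worse by 62.
Next-best assignment: Umbra→Slot 7, Larkspur→Slot 1, Ember→Slot 5, Apex→Slot 2, Nimbus→Slot 6, Juno→Slot 3 = $731.
Checked against all permutations: $757 is optimal.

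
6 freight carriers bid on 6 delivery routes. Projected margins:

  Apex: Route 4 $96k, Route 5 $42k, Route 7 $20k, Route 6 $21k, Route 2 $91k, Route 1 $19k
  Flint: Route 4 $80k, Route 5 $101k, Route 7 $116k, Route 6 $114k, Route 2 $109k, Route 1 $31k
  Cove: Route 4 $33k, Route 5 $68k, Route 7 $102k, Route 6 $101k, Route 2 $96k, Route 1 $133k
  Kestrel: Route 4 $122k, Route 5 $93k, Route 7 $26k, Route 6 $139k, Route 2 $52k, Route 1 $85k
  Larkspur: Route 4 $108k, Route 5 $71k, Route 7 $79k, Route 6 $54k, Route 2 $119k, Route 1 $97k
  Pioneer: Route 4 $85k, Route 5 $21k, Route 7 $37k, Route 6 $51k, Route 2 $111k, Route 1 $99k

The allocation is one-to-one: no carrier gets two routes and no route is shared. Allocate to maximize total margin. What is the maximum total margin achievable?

Maximum total: $666k

Optimal: Apex→Route 4 ($96k), Flint→Route 7 ($116k), Cove→Route 1 ($133k), Kestrel→Route 6 ($139k), Larkspur→Route 5 ($71k), Pioneer→Route 2 ($111k) — total 96+116+133+139+71+111 = $666k.
Row-greedy (each carrier in turn takes its best remaining route) gives $624k, worse by 42.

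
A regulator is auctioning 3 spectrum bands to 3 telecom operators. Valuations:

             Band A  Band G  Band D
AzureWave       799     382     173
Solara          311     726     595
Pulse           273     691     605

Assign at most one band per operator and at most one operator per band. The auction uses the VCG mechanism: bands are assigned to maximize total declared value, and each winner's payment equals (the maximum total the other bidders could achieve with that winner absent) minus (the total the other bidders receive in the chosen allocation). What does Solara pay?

Efficient allocation: AzureWave→Band A ($799M), Solara→Band G ($726M), Pulse→Band D ($605M); total welfare W = $2130M.
Solara receives Band G at value $726M, so the others get W − 726 = $1404M.
Without Solara: best allocation of the remaining 2 bidders over all 3 bands is AzureWave→Band A ($799M), Pulse→Band G ($691M), total $1490M.
VCG payment = (others' best without Solara) − (others' welfare with Solara) = 1490 − 1404 = $86M.

Solara pays $86M.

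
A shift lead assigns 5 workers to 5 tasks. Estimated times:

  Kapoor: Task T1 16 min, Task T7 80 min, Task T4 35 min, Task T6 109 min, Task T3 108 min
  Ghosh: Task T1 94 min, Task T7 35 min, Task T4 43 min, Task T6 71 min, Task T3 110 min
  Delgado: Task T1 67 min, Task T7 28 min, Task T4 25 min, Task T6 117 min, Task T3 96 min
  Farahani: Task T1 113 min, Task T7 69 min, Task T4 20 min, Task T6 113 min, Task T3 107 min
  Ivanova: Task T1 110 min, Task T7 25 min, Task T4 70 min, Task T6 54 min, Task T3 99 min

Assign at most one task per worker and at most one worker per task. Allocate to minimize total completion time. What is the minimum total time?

This is a one-to-one assignment (minimum-cost bipartite matching).
Optimal: Kapoor→Task T1 (16 min), Ghosh→Task T7 (35 min), Delgado→Task T3 (96 min), Farahani→Task T4 (20 min), Ivanova→Task T6 (54 min) — total 16+35+96+20+54 = 221 min.
Min-entry greedy (repeatedly take the single cheapest remaining cell) gives 228 min, worse by 7.
Next-best assignment: Kapoor→Task T1, Ghosh→Task T6, Delgado→Task T3, Farahani→Task T4, Ivanova→Task T7 = 228 min.

Min total: 221 min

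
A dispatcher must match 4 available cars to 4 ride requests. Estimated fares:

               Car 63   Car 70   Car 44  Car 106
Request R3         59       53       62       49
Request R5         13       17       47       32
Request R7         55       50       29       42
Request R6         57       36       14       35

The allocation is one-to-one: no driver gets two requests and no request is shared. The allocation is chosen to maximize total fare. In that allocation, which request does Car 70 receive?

Optimal: Car 63→Request R6 ($57), Car 70→Request R7 ($50), Car 44→Request R5 ($47), Car 106→Request R3 ($49) — total 57+50+47+49 = $203.
Max-entry greedy (repeatedly take the single best remaining cell) gives $201, worse by 2.
Checked against all permutations: $203 is optimal.
Car 70's own top request is Request R3 ($53), but forcing Car 70→Request R3 and reassigning the rest optimally gives only $199 — worse by 4.

Car 70 receives Request R7.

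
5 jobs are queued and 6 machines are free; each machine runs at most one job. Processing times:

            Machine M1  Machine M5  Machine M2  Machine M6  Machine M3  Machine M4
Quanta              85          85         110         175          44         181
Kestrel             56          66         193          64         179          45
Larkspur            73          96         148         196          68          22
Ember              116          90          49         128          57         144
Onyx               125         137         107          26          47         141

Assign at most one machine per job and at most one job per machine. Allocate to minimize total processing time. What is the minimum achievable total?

Optimal: Quanta→Machine M3 (44 min), Kestrel→Machine M1 (56 min), Larkspur→Machine M4 (22 min), Ember→Machine M2 (49 min), Onyx→Machine M6 (26 min) — total 44+56+22+49+26 = 197 min.
Row-greedy (each job in turn takes its cheapest remaining machine) gives 237 min, worse by 40.

Min total: 197 min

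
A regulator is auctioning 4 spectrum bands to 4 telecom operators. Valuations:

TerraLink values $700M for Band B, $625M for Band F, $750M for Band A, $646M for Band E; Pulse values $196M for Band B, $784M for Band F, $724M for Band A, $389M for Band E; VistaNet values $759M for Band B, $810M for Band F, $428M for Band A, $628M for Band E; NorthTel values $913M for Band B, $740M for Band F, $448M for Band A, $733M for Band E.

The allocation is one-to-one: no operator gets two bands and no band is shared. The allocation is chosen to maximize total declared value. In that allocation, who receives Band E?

This is a one-to-one assignment (maximum-weight bipartite matching).
Optimal: TerraLink→Band E ($646M), Pulse→Band A ($724M), VistaNet→Band F ($810M), NorthTel→Band B ($913M) — total 646+724+810+913 = $3093M.
Row-greedy (each operator in turn takes its best remaining band) gives $3026M, worse by 67.
Swapping NorthTel↔TerraLink (NorthTel→Band E $733M, TerraLink→Band B $700M) loses 126.
TerraLink's own top band is Band A ($750M), but forcing TerraLink→Band A and reassigning the rest optimally gives only $3075M — worse by 18.

TerraLink receives Band E.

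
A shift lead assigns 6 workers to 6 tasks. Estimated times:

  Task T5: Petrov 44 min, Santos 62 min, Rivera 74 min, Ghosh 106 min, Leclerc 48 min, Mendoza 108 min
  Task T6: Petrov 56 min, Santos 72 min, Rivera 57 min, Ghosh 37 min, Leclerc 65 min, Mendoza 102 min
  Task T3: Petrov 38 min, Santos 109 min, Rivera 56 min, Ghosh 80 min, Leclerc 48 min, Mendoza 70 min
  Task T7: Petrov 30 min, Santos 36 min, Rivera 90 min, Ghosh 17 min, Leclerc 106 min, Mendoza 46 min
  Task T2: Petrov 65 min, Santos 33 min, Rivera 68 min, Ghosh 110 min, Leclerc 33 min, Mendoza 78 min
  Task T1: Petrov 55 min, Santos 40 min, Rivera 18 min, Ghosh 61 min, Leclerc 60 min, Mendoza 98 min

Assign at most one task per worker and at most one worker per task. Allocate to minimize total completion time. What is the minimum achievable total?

Optimal: Petrov→Task T3 (38 min), Santos→Task T2 (33 min), Rivera→Task T1 (18 min), Ghosh→Task T6 (37 min), Leclerc→Task T5 (48 min), Mendoza→Task T7 (46 min) — total 38+33+18+37+48+46 = 220 min.
Column-greedy (each task in turn goes to its cheapest remaining worker) gives 331 min, worse by 111.
Next-best assignment: Petrov→Task T5, Santos→Task T2, Rivera→Task T1, Ghosh→Task T6, Leclerc→Task T3, Mendoza→Task T7 = 226 min.
No other one-to-one assignment undercuts 220 min.

Minimum total: 220 min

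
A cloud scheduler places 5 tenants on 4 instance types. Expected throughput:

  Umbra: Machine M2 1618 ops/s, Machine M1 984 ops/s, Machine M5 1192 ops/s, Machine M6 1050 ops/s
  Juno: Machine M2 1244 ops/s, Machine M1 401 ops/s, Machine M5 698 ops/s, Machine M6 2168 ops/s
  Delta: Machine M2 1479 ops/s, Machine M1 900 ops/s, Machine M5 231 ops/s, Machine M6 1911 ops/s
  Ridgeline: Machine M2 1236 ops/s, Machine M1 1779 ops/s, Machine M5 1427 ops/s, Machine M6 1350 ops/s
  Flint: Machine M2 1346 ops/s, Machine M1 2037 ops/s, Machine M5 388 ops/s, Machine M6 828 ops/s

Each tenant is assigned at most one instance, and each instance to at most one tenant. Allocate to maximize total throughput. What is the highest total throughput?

This is a one-to-one assignment (maximum-weight bipartite matching).
Optimal: Umbra→Machine M2 (1618 ops/s), Flint→Machine M1 (2037 ops/s), Ridgeline→Machine M5 (1427 ops/s), Juno→Machine M6 (2168 ops/s) — total 1618+2037+1427+2168 = 7250 ops/s.
Row-greedy (each tenant in turn takes its best remaining instance) gives 6113 ops/s, worse by 1137.

Maximum total: 7250 ops/s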